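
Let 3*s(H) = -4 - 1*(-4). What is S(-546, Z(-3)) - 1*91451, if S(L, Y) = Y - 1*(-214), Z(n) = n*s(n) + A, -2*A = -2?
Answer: -91236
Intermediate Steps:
A = 1 (A = -½*(-2) = 1)
s(H) = 0 (s(H) = (-4 - 1*(-4))/3 = (-4 + 4)/3 = (⅓)*0 = 0)
Z(n) = 1 (Z(n) = n*0 + 1 = 0 + 1 = 1)
S(L, Y) = 214 + Y (S(L, Y) = Y + 214 = 214 + Y)
S(-546, Z(-3)) - 1*91451 = (214 + 1) - 1*91451 = 215 - 91451 = -91236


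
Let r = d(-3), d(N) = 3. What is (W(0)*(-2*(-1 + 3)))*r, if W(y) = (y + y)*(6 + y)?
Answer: 0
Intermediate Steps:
W(y) = 2*y*(6 + y) (W(y) = (2*y)*(6 + y) = 2*y*(6 + y))
r = 3
(W(0)*(-2*(-1 + 3)))*r = ((2*0*(6 + 0))*(-2*(-1 + 3)))*3 = ((2*0*6)*(-2*2))*3 = (0*(-4))*3 = 0*3 = 0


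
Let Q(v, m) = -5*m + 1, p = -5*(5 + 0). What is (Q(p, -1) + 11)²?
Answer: 289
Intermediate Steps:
p = -25 (p = -5*5 = -25)
Q(v, m) = 1 - 5*m
(Q(p, -1) + 11)² = ((1 - 5*(-1)) + 11)² = ((1 + 5) + 11)² = (6 + 11)² = 17² = 289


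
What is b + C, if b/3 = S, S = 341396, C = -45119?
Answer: 979069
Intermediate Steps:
b = 1024188 (b = 3*341396 = 1024188)
b + C = 1024188 - 45119 = 979069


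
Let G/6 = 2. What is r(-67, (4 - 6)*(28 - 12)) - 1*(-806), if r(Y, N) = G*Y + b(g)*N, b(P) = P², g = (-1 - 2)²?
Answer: -2590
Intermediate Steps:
G = 12 (G = 6*2 = 12)
g = 9 (g = (-3)² = 9)
r(Y, N) = 12*Y + 81*N (r(Y, N) = 12*Y + 9²*N = 12*Y + 81*N)
r(-67, (4 - 6)*(28 - 12)) - 1*(-806) = (12*(-67) + 81*((4 - 6)*(28 - 12))) - 1*(-806) = (-804 + 81*(-2*16)) + 806 = (-804 + 81*(-32)) + 806 = (-804 - 2592) + 806 = -3396 + 806 = -2590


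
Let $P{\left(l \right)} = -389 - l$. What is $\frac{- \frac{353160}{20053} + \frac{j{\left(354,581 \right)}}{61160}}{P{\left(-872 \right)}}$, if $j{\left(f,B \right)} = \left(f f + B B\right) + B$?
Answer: $- \frac{26635373}{1282188820} \approx -0.020773$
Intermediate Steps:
$j{\left(f,B \right)} = B + B^{2} + f^{2}$ ($j{\left(f,B \right)} = \left(f^{2} + B^{2}\right) + B = \left(B^{2} + f^{2}\right) + B = B + B^{2} + f^{2}$)
$\frac{- \frac{353160}{20053} + \frac{j{\left(354,581 \right)}}{61160}}{P{\left(-872 \right)}} = \frac{- \frac{353160}{20053} + \frac{581 + 581^{2} + 354^{2}}{61160}}{-389 - -872} = \frac{\left(-353160\right) \frac{1}{20053} + \left(581 + 337561 + 125316\right) \frac{1}{61160}}{-389 + 872} = \frac{- \frac{353160}{20053} + 463458 \cdot \frac{1}{61160}}{483} = \left(- \frac{353160}{20053} + \frac{231729}{30580}\right) \frac{1}{483} = \left(- \frac{559342833}{55747340}\right) \frac{1}{483} = - \frac{26635373}{1282188820}$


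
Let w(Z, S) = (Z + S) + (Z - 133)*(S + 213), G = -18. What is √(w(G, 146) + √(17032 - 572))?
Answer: √(-54081 + 2*√4115) ≈ 232.28*I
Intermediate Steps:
w(Z, S) = S + Z + (-133 + Z)*(213 + S) (w(Z, S) = (S + Z) + (-133 + Z)*(213 + S) = S + Z + (-133 + Z)*(213 + S))
√(w(G, 146) + √(17032 - 572)) = √((-28329 - 132*146 + 214*(-18) + 146*(-18)) + √(17032 - 572)) = √((-28329 - 19272 - 3852 - 2628) + √16460) = √(-54081 + 2*√4115)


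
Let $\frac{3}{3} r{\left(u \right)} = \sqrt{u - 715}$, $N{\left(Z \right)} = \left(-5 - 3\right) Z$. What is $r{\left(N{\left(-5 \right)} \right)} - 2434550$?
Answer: $-2434550 + 15 i \sqrt{3} \approx -2.4346 \cdot 10^{6} + 25.981 i$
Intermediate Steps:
$N{\left(Z \right)} = - 8 Z$
$r{\left(u \right)} = \sqrt{-715 + u}$ ($r{\left(u \right)} = \sqrt{u - 715} = \sqrt{-715 + u}$)
$r{\left(N{\left(-5 \right)} \right)} - 2434550 = \sqrt{-715 - -40} - 2434550 = \sqrt{-715 + 40} - 2434550 = \sqrt{-675} - 2434550 = 15 i \sqrt{3} - 2434550 = -2434550 + 15 i \sqrt{3}$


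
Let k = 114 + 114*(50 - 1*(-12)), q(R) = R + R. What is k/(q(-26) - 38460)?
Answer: -3591/19256 ≈ -0.18649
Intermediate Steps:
q(R) = 2*R
k = 7182 (k = 114 + 114*(50 + 12) = 114 + 114*62 = 114 + 7068 = 7182)
k/(q(-26) - 38460) = 7182/(2*(-26) - 38460) = 7182/(-52 - 38460) = 7182/(-38512) = 7182*(-1/38512) = -3591/19256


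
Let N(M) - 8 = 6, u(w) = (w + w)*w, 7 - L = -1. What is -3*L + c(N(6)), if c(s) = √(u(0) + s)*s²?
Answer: -24 + 196*√14 ≈ 709.37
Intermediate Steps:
L = 8 (L = 7 - 1*(-1) = 7 + 1 = 8)
u(w) = 2*w² (u(w) = (2*w)*w = 2*w²)
N(M) = 14 (N(M) = 8 + 6 = 14)
c(s) = s^(5/2) (c(s) = √(2*0² + s)*s² = √(2*0 + s)*s² = √(0 + s)*s² = √s*s² = s^(5/2))
-3*L + c(N(6)) = -3*8 + 14^(5/2) = -24 + 196*√14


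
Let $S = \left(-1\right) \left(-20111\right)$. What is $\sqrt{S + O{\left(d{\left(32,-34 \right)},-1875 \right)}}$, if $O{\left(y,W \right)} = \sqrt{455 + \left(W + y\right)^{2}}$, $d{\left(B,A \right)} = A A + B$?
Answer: $\sqrt{20111 + 2 \sqrt{118106}} \approx 144.22$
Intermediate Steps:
$d{\left(B,A \right)} = B + A^{2}$ ($d{\left(B,A \right)} = A^{2} + B = B + A^{2}$)
$S = 20111$
$\sqrt{S + O{\left(d{\left(32,-34 \right)},-1875 \right)}} = \sqrt{20111 + \sqrt{455 + \left(-1875 + \left(32 + \left(-34\right)^{2}\right)\right)^{2}}} = \sqrt{20111 + \sqrt{455 + \left(-1875 + \left(32 + 1156\right)\right)^{2}}} = \sqrt{20111 + \sqrt{455 + \left(-1875 + 1188\right)^{2}}} = \sqrt{20111 + \sqrt{455 + \left(-687\right)^{2}}} = \sqrt{20111 + \sqrt{455 + 471969}} = \sqrt{20111 + \sqrt{472424}} = \sqrt{20111 + 2 \sqrt{118106}}$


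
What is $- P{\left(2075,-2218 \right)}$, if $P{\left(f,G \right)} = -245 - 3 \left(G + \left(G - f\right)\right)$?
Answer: $-19288$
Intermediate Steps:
$P{\left(f,G \right)} = -245 - 6 G + 3 f$ ($P{\left(f,G \right)} = -245 - 3 \left(- f + 2 G\right) = -245 - \left(- 3 f + 6 G\right) = -245 - 6 G + 3 f$)
$- P{\left(2075,-2218 \right)} = - (-245 - -13308 + 3 \cdot 2075) = - (-245 + 13308 + 6225) = \left(-1\right) 19288 = -19288$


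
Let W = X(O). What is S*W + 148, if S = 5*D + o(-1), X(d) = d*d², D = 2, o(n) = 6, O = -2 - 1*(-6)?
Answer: 1172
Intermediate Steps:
O = 4 (O = -2 + 6 = 4)
X(d) = d³
W = 64 (W = 4³ = 64)
S = 16 (S = 5*2 + 6 = 10 + 6 = 16)
S*W + 148 = 16*64 + 148 = 1024 + 148 = 1172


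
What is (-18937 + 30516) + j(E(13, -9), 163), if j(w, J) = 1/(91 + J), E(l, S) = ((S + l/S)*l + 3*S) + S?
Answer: 2941067/254 ≈ 11579.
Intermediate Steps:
E(l, S) = 4*S + l*(S + l/S) (E(l, S) = (l*(S + l/S) + 3*S) + S = (3*S + l*(S + l/S)) + S = 4*S + l*(S + l/S))
(-18937 + 30516) + j(E(13, -9), 163) = (-18937 + 30516) + 1/(91 + 163) = 11579 + 1/254 = 2941067/254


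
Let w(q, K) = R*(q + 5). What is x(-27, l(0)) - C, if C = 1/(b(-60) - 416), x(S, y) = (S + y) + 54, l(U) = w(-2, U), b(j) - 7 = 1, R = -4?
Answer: 6121/408 ≈ 15.002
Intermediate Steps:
b(j) = 8 (b(j) = 7 + 1 = 8)
w(q, K) = -20 - 4*q (w(q, K) = -4*(q + 5) = -4*(5 + q) = -20 - 4*q)
l(U) = -12 (l(U) = -20 - 4*(-2) = -20 + 8 = -12)
x(S, y) = 54 + S + y
C = -1/408 (C = 1/(8 - 416) = 1/(-408) = -1/408 ≈ -0.0024510)
x(-27, l(0)) - C = (54 - 27 - 12) - 1*(-1/408) = 15 + 1/408 = 6121/408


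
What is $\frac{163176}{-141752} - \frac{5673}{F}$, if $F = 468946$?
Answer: $- \frac{743508573}{639173398} \approx -1.1632$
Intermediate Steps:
$\frac{163176}{-141752} - \frac{5673}{F} = \frac{163176}{-141752} - \frac{5673}{468946} = 163176 \left(- \frac{1}{141752}\right) - \frac{5673}{468946} = - \frac{1569}{1363} - \frac{5673}{468946} = - \frac{743508573}{639173398}$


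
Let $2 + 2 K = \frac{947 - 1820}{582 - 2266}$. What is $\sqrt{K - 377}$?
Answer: $\frac{3 i \sqrt{119024278}}{1684} \approx 19.436 i$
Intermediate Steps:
$K = - \frac{2495}{3368}$ ($K = -1 + \frac{\left(947 - 1820\right) \frac{1}{582 - 2266}}{2} = -1 + \frac{\left(-873\right) \frac{1}{-1684}}{2} = -1 + \frac{\left(-873\right) \left(- \frac{1}{1684}\right)}{2} = -1 + \frac{1}{2} \cdot \frac{873}{1684} = -1 + \frac{873}{3368} = - \frac{2495}{3368} \approx -0.7408$)
$\sqrt{K - 377} = \sqrt{- \frac{2495}{3368} - 377} = \sqrt{- \frac{1272231}{3368}} = \frac{3 i \sqrt{119024278}}{1684}$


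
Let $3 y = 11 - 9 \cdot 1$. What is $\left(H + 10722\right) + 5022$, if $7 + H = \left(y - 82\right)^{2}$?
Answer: $\frac{201169}{9} \approx 22352.0$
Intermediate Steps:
$y = \frac{2}{3}$ ($y = \frac{11 - 9 \cdot 1}{3} = \frac{11 - 9}{3} = \frac{1}{3} \cdot 2 = \frac{2}{3} \approx 0.66667$)
$H = \frac{59473}{9}$ ($H = -7 + \left(\frac{2}{3} - 82\right)^{2} = -7 + \left(- \frac{244}{3}\right)^{2} = -7 + \frac{59536}{9} = \frac{59473}{9} \approx 6608.1$)
$\left(H + 10722\right) + 5022 = \left(\frac{59473}{9} + 10722\right) + 5022 = \frac{155971}{9} + 5022 = \frac{201169}{9}$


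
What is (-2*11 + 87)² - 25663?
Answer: -21438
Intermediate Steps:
(-2*11 + 87)² - 25663 = (-22 + 87)² - 25663 = 65² - 25663 = 4225 - 25663 = -21438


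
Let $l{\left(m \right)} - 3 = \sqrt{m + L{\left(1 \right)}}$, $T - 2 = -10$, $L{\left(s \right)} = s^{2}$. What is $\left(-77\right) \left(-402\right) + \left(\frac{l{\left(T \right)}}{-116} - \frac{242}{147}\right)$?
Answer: $\frac{527799095}{17052} - \frac{i \sqrt{7}}{116} \approx 30952.0 - 0.022808 i$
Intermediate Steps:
$T = -8$ ($T = 2 - 10 = -8$)
$l{\left(m \right)} = 3 + \sqrt{1 + m}$ ($l{\left(m \right)} = 3 + \sqrt{m + 1^{2}} = 3 + \sqrt{m + 1} = 3 + \sqrt{1 + m}$)
$\left(-77\right) \left(-402\right) + \left(\frac{l{\left(T \right)}}{-116} - \frac{242}{147}\right) = \left(-77\right) \left(-402\right) + \left(\frac{3 + \sqrt{1 - 8}}{-116} - \frac{242}{147}\right) = 30954 + \left(\left(3 + \sqrt{-7}\right) \left(- \frac{1}{116}\right) - \frac{242}{147}\right) = 30954 - \left(\frac{242}{147} - \left(3 + i \sqrt{7}\right) \left(- \frac{1}{116}\right)\right) = 30954 - \left(\frac{28513}{17052} + \frac{i \sqrt{7}}{116}\right) = \frac{527799095}{17052} - \frac{i \sqrt{7}}{116}$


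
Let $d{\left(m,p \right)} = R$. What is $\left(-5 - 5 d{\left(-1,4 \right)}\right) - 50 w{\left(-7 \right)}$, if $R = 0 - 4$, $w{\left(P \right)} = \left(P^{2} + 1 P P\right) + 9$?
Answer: $-5335$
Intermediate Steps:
$w{\left(P \right)} = 9 + 2 P^{2}$ ($w{\left(P \right)} = \left(P^{2} + P P\right) + 9 = \left(P^{2} + P^{2}\right) + 9 = 2 P^{2} + 9 = 9 + 2 P^{2}$)
$R = -4$ ($R = 0 - 4 = -4$)
$d{\left(m,p \right)} = -4$
$\left(-5 - 5 d{\left(-1,4 \right)}\right) - 50 w{\left(-7 \right)} = \left(-5 - -20\right) - 50 \left(9 + 2 \left(-7\right)^{2}\right) = \left(-5 + 20\right) - 50 \left(9 + 2 \cdot 49\right) = 15 - 50 \left(9 + 98\right) = 15 - 5350 = -5335$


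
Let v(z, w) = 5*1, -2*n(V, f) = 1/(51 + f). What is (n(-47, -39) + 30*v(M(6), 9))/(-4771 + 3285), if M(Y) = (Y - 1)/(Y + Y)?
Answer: -3599/35664 ≈ -0.10091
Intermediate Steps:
n(V, f) = -1/(2*(51 + f))
M(Y) = (-1 + Y)/(2*Y) (M(Y) = (-1 + Y)/((2*Y)) = (-1 + Y)*(1/(2*Y)) = (-1 + Y)/(2*Y))
v(z, w) = 5
(n(-47, -39) + 30*v(M(6), 9))/(-4771 + 3285) = (-1/(102 + 2*(-39)) + 30*5)/(-4771 + 3285) = (-1/(102 - 78) + 150)/(-1486) = (-1/24 + 150)*(-1/1486) = (3599/24)*(-1/1486) = -3599/35664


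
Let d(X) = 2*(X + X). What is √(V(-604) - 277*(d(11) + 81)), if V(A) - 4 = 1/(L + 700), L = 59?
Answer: I*√19944499542/759 ≈ 186.07*I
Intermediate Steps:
d(X) = 4*X (d(X) = 2*(2*X) = 4*X)
V(A) = 3037/759 (V(A) = 4 + 1/(59 + 700) = 4 + 1/759 = 3037/759)
√(V(-604) - 277*(d(11) + 81)) = √(3037/759 - 277*(4*11 + 81)) = √(3037/759 - 277*(44 + 81)) = √(3037/759 - 277*125) = √(3037/759 - 34625) = √(-26277338/759) = I*√19944499542/759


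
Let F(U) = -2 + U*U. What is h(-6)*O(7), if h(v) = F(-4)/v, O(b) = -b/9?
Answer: 49/27 ≈ 1.8148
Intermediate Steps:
O(b) = -b/9
F(U) = -2 + U**2
h(v) = 14/v (h(v) = (-2 + (-4)**2)/v = (-2 + 16)/v = 14/v)
h(-6)*O(7) = (14/(-6))*(-1/9*7) = (14*(-1/6))*(-7/9) = -7/3*(-7/9) = 49/27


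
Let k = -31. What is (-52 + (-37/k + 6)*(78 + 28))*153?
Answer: 3369978/31 ≈ 1.0871e+5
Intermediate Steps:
(-52 + (-37/k + 6)*(78 + 28))*153 = (-52 + (-37/(-31) + 6)*(78 + 28))*153 = (-52 + (-37*(-1/31) + 6)*106)*153 = (-52 + (37/31 + 6)*106)*153 = (-52 + (223/31)*106)*153 = (-52 + 23638/31)*153 = (22026/31)*153 = 3369978/31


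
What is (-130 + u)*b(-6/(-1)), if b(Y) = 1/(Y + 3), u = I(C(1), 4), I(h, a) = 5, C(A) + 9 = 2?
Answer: -125/9 ≈ -13.889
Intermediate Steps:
C(A) = -7 (C(A) = -9 + 2 = -7)
u = 5
b(Y) = 1/(3 + Y)
(-130 + u)*b(-6/(-1)) = (-130 + 5)/(3 - 6/(-1)) = -125/(3 - 6*(-1)) = -125/(3 + 6) = -125/9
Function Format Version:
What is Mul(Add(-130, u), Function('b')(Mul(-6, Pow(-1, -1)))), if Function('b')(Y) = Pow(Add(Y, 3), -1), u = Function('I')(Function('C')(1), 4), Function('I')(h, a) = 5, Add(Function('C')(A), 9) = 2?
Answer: Rational(-125, 9) ≈ -13.889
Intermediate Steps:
Function('C')(A) = -7 (Function('C')(A) = Add(-9, 2) = -7)
u = 5
Function('b')(Y) = Pow(Add(3, Y), -1)
Mul(Add(-130, u), Function('b')(Mul(-6, Pow(-1, -1)))) = Mul(Add(-130, 5), Pow(Add(3, Mul(-6, Pow(-1, -1))), -1)) = Mul(-125, Pow(Add(3, Mul(-6, -1)), -1)) = Mul(-125, Pow(Add(3, 6), -1)) = Mul(-125, Pow(9, -1)) = Mul(-125, Rational(1, 9)) = Rational(-125, 9)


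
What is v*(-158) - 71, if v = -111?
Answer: 17467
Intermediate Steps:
v*(-158) - 71 = -111*(-158) - 71 = 17538 - 71 = 17467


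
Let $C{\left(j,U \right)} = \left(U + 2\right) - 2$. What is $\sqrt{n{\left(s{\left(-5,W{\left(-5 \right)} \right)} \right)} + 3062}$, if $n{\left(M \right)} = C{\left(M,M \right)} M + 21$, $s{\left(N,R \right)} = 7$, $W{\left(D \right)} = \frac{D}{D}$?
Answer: $6 \sqrt{87} \approx 55.964$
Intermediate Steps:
$C{\left(j,U \right)} = U$ ($C{\left(j,U \right)} = \left(2 + U\right) - 2 = U$)
$W{\left(D \right)} = 1$
$n{\left(M \right)} = 21 + M^{2}$ ($n{\left(M \right)} = M M + 21 = M^{2} + 21 = 21 + M^{2}$)
$\sqrt{n{\left(s{\left(-5,W{\left(-5 \right)} \right)} \right)} + 3062} = \sqrt{\left(21 + 7^{2}\right) + 3062} = \sqrt{\left(21 + 49\right) + 3062} = \sqrt{70 + 3062} = \sqrt{3132} = 6 \sqrt{87}$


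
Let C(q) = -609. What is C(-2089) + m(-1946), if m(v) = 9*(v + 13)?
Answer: -18006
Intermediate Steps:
m(v) = 117 + 9*v (m(v) = 9*(13 + v) = 117 + 9*v)
C(-2089) + m(-1946) = -609 + (117 + 9*(-1946)) = -609 + (117 - 17514) = -609 - 17397 = -18006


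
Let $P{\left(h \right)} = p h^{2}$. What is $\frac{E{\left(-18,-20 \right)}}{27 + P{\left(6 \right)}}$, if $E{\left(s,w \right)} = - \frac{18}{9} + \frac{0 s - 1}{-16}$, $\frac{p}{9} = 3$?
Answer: $- \frac{31}{15984} \approx -0.0019394$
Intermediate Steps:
$p = 27$ ($p = 9 \cdot 3 = 27$)
$E{\left(s,w \right)} = - \frac{31}{16}$ ($E{\left(s,w \right)} = \left(-18\right) \frac{1}{9} + \left(0 - 1\right) \left(- \frac{1}{16}\right) = -2 - - \frac{1}{16} = -2 + \frac{1}{16} = - \frac{31}{16}$)
$P{\left(h \right)} = 27 h^{2}$
$\frac{E{\left(-18,-20 \right)}}{27 + P{\left(6 \right)}} = \frac{1}{27 + 27 \cdot 6^{2}} \left(- \frac{31}{16}\right) = \frac{1}{27 + 27 \cdot 36} \left(- \frac{31}{16}\right) = \frac{1}{27 + 972} \left(- \frac{31}{16}\right) = \frac{1}{999} \left(- \frac{31}{16}\right) = - \frac{31}{15984}$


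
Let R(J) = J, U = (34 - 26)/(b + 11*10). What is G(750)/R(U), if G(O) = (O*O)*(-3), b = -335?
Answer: 94921875/2 ≈ 4.7461e+7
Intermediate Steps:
U = -8/225 (U = (34 - 26)/(-335 + 11*10) = 8/(-335 + 110) = 8/(-225) = 8*(-1/225) = -8/225 ≈ -0.035556)
G(O) = -3*O² (G(O) = O²*(-3) = -3*O²)
G(750)/R(U) = (-3*750²)/(-8/225) = -3*562500*(-225/8) = -1687500*(-225/8) = 94921875/2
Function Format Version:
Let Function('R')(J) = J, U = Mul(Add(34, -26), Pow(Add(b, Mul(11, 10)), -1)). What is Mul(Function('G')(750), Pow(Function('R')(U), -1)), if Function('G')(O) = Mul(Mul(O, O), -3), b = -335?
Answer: Rational(94921875, 2) ≈ 4.7461e+7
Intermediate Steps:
U = Rational(-8, 225) (U = Mul(Add(34, -26), Pow(Add(-335, Mul(11, 10)), -1)) = Mul(8, Pow(Add(-335, 110), -1)) = Mul(8, Pow(-225, -1)) = Mul(8, Rational(-1, 225)) = Rational(-8, 225) ≈ -0.035556)
Function('G')(O) = Mul(-3, Pow(O, 2)) (Function('G')(O) = Mul(Pow(O, 2), -3) = Mul(-3, Pow(O, 2)))
Mul(Function('G')(750), Pow(Function('R')(U), -1)) = Mul(Mul(-3, Pow(750, 2)), Pow(Rational(-8, 225), -1)) = Mul(Mul(-3, 562500), Rational(-225, 8)) = Mul(-1687500, Rational(-225, 8)) = Rational(94921875, 2)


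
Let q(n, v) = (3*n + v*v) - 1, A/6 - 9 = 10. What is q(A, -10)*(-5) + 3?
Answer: -2202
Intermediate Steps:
A = 114 (A = 54 + 6*10 = 54 + 60 = 114)
q(n, v) = -1 + v² + 3*n (q(n, v) = (3*n + v²) - 1 = (v² + 3*n) - 1 = -1 + v² + 3*n)
q(A, -10)*(-5) + 3 = (-1 + (-10)² + 3*114)*(-5) + 3 = (-1 + 100 + 342)*(-5) + 3 = 441*(-5) + 3 = -2205 + 3 = -2202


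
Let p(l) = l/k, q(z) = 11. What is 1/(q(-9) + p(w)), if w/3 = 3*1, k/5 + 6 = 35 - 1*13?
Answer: 80/889 ≈ 0.089989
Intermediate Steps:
k = 80 (k = -30 + 5*(35 - 1*13) = -30 + 5*(35 - 13) = -30 + 5*22 = -30 + 110 = 80)
w = 9 (w = 3*(3*1) = 3*3 = 9)
p(l) = l/80
1/(q(-9) + p(w)) = 1/(11 + (1/80)*9) = 1/(11 + 9/80) = 1/(889/80) = 80/889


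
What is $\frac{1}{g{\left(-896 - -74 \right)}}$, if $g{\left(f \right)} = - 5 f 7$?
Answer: $\frac{1}{28770} \approx 3.4758 \cdot 10^{-5}$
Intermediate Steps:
$g{\left(f \right)} = - 35 f$
$\frac{1}{g{\left(-896 - -74 \right)}} = \frac{1}{\left(-35\right) \left(-896 - -74\right)} = \frac{1}{\left(-35\right) \left(-896 + 74\right)} = \frac{1}{\left(-35\right) \left(-822\right)} = \frac{1}{28770}$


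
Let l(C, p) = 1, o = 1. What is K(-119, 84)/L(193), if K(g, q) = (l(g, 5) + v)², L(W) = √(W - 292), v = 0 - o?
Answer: 0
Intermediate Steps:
v = -1 (v = 0 - 1*1 = 0 - 1 = -1)
L(W) = √(-292 + W)
K(g, q) = 0 (K(g, q) = (1 - 1)² = 0² = 0)
K(-119, 84)/L(193) = 0/(√(-292 + 193)) = 0/(√(-99)) = 0/((3*I*√11)) = 0*(-I*√11/33) = 0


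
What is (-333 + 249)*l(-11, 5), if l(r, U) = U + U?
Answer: -840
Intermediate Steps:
l(r, U) = 2*U
(-333 + 249)*l(-11, 5) = (-333 + 249)*(2*5) = -84*10 = -840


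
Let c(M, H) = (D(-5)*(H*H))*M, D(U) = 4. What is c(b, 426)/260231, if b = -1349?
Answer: -979244496/260231 ≈ -3763.0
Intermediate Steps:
c(M, H) = 4*M*H² (c(M, H) = (4*(H*H))*M = (4*H²)*M = 4*M*H²)
c(b, 426)/260231 = (4*(-1349)*426²)/260231 = (4*(-1349)*181476)*(1/260231) = -979244496*1/260231 = -979244496/260231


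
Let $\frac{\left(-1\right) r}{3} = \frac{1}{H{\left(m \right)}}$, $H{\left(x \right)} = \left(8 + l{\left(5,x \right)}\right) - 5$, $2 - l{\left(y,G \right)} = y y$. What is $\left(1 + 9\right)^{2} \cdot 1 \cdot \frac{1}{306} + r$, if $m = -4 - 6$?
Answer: $\frac{1459}{3060} \approx 0.4768$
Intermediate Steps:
$l{\left(y,G \right)} = 2 - y^{2}$ ($l{\left(y,G \right)} = 2 - y y = 2 - y^{2}$)
$m = -10$ ($m = -4 - 6 = -10$)
$H{\left(x \right)} = -20$ ($H{\left(x \right)} = \left(8 + \left(2 - 5^{2}\right)\right) - 5 = \left(8 + \left(2 - 25\right)\right) - 5 = \left(8 - 23\right) - 5 = -15 - 5 = -20$)
$r = \frac{3}{20}$ ($r = - \frac{3}{-20} = \left(-3\right) \left(- \frac{1}{20}\right) = \frac{3}{20} \approx 0.15$)
$\left(1 + 9\right)^{2} \cdot 1 \cdot \frac{1}{306} + r = \left(1 + 9\right)^{2} \cdot 1 \cdot \frac{1}{306} + \frac{3}{20} = 10^{2} \cdot 1 \cdot \frac{1}{306} + \frac{3}{20} = 100 \cdot \frac{1}{306} + \frac{3}{20} = \frac{50}{153} + \frac{3}{20} = \frac{1459}{3060}$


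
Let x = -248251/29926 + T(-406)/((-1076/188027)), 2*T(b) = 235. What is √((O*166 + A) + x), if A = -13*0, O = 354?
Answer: 3*√1100891049472040398/16100188 ≈ 195.51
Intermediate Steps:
A = 0
T(b) = 235/2 (T(b) = (½)*235 = 235/2)
x = -661427398311/32200376 (x = -248251/29926 + 235/(2*((-1076/188027))) = -248251*1/29926 + 235/(2*((-1076*1/188027))) = -248251/29926 + 235/(2*(-1076/188027)) = -248251/29926 + (235/2)*(-188027/1076) = -248251/29926 - 44186345/2152 = -661427398311/32200376 ≈ -20541.)
√((O*166 + A) + x) = √((354*166 + 0) - 661427398311/32200376) = √((58764 + 0) - 661427398311/32200376) = √(58764 - 661427398311/32200376) = √(1230795496953/32200376) = 3*√1100891049472040398/16100188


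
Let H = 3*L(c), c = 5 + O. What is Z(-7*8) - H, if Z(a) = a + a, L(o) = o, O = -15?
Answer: -82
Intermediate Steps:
c = -10 (c = 5 - 15 = -10)
Z(a) = 2*a
H = -30 (H = 3*(-10) = -30)
Z(-7*8) - H = 2*(-7*8) - 1*(-30) = 2*(-56) + 30 = -112 + 30 = -82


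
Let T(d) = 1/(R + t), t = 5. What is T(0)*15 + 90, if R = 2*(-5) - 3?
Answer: 705/8 ≈ 88.125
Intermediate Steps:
R = -13 (R = -10 - 3 = -13)
T(d) = -⅛ (T(d) = 1/(-13 + 5) = 1/(-8) = -⅛)
T(0)*15 + 90 = -⅛*15 + 90 = -15/8 + 90 = 705/8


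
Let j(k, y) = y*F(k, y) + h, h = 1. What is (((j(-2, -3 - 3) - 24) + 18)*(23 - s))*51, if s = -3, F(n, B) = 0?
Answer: -6630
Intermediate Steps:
j(k, y) = 1 (j(k, y) = y*0 + 1 = 0 + 1 = 1)
(((j(-2, -3 - 3) - 24) + 18)*(23 - s))*51 = (((1 - 24) + 18)*(23 - 1*(-3)))*51 = ((-23 + 18)*(23 + 3))*51 = -5*26*51 = -130*51 = -6630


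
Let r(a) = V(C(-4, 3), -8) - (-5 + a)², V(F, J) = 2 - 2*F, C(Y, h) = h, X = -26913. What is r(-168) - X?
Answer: -3020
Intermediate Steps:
r(a) = -4 - (-5 + a)² (r(a) = (2 - 2*3) - (-5 + a)² = (2 - 6) - (-5 + a)² = -4 - (-5 + a)²)
r(-168) - X = (-4 - (-5 - 168)²) - 1*(-26913) = (-4 - 1*(-173)²) + 26913 = (-4 - 1*29929) + 26913 = (-4 - 29929) + 26913 = -29933 + 26913 = -3020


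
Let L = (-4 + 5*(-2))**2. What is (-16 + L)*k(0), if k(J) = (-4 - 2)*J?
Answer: 0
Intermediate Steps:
k(J) = -6*J
L = 196 (L = (-4 - 10)**2 = (-14)**2 = 196)
(-16 + L)*k(0) = (-16 + 196)*(-6*0) = 180*0 = 0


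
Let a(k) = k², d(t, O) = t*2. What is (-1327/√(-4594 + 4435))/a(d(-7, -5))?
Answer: 1327*I*√159/31164 ≈ 0.53693*I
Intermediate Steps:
d(t, O) = 2*t
(-1327/√(-4594 + 4435))/a(d(-7, -5)) = (-1327/√(-4594 + 4435))/((2*(-7))²) = (-1327*(-I*√159/159))/((-14)²) = -1327*(-I*√159/159)/196 = -(-1327)*I*√159/159*(1/196) = (1327*I*√159/159)*(1/196) = 1327*I*√159/31164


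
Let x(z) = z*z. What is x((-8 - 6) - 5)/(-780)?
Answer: -361/780 ≈ -0.46282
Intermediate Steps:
x(z) = z**2
x((-8 - 6) - 5)/(-780) = ((-8 - 6) - 5)**2/(-780) = (-14 - 5)**2*(-1/780) = (-19)**2*(-1/780) = 361*(-1/780) = -361/780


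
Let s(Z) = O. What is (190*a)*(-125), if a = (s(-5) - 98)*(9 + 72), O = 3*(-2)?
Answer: 200070000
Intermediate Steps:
O = -6
s(Z) = -6
a = -8424 (a = (-6 - 98)*(9 + 72) = -104*81 = -8424)
(190*a)*(-125) = (190*(-8424))*(-125) = -1600560*(-125) = 200070000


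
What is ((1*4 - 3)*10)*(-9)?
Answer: -90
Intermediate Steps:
((1*4 - 3)*10)*(-9) = ((4 - 3)*10)*(-9) = (1*10)*(-9) = 10*(-9) = -90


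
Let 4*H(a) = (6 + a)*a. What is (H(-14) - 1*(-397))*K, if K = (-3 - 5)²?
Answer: 27200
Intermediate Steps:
H(a) = a*(6 + a)/4 (H(a) = ((6 + a)*a)/4 = (a*(6 + a))/4 = a*(6 + a)/4)
K = 64 (K = (-8)² = 64)
(H(-14) - 1*(-397))*K = ((¼)*(-14)*(6 - 14) - 1*(-397))*64 = ((¼)*(-14)*(-8) + 397)*64 = (28 + 397)*64 = 425*64 = 27200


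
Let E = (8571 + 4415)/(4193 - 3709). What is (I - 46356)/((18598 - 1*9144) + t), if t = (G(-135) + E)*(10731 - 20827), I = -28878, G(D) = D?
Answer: -4551657/66642715 ≈ -0.068299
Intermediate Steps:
E = 6493/242 (E = 12986/484 = 12986*(1/484) = 6493/242 ≈ 26.831)
t = 132141496/121 (t = (-135 + 6493/242)*(10731 - 20827) = -26177/242*(-10096) = 132141496/121 ≈ 1.0921e+6)
(I - 46356)/((18598 - 1*9144) + t) = (-28878 - 46356)/((18598 - 1*9144) + 132141496/121) = -75234/((18598 - 9144) + 132141496/121) = -75234/(9454 + 132141496/121) = -75234/133285430/121 = -75234*121/133285430 = -4551657/66642715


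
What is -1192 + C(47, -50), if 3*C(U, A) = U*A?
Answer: -5926/3 ≈ -1975.3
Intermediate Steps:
C(U, A) = A*U/3 (C(U, A) = (U*A)/3 = (A*U)/3 = A*U/3)
-1192 + C(47, -50) = -1192 + (⅓)*(-50)*47 = -1192 - 2350/3 = -5926/3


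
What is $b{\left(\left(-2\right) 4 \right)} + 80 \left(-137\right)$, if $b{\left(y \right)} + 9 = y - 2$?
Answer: $-10979$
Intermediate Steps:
$b{\left(y \right)} = -11 + y$ ($b{\left(y \right)} = -9 + \left(y - 2\right) = -9 + \left(-2 + y\right) = -11 + y$)
$b{\left(\left(-2\right) 4 \right)} + 80 \left(-137\right) = \left(-11 - 8\right) + 80 \left(-137\right) = \left(-11 - 8\right) - 10960 = -19 - 10960 = -10979$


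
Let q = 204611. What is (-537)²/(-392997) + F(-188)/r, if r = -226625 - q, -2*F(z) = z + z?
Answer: -10369081460/14122871191 ≈ -0.73421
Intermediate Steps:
F(z) = -z (F(z) = -(z + z)/2 = -z)
r = -431236 (r = -226625 - 1*204611 = -226625 - 204611 = -431236)
(-537)²/(-392997) + F(-188)/r = (-537)²/(-392997) - 1*(-188)/(-431236) = 288369*(-1/392997) + 188*(-1/431236) = -96123/130999 - 47/107809 = -10369081460/14122871191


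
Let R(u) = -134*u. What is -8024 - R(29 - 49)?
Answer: -10704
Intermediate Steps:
-8024 - R(29 - 49) = -8024 - (-134)*(29 - 49) = -8024 - (-134)*(-20) = -8024 - 1*2680 = -8024 - 2680 = -10704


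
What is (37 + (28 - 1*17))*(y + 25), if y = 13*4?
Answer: 3696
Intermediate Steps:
y = 52
(37 + (28 - 1*17))*(y + 25) = (37 + (28 - 1*17))*(52 + 25) = (37 + (28 - 17))*77 = (37 + 11)*77 = 48*77 = 3696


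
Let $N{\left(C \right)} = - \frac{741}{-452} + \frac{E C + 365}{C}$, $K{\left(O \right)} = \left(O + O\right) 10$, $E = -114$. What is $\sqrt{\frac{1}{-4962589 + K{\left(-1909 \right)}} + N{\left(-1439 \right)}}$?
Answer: $\frac{i \sqrt{33095043974308749233413355}}{542106696522} \approx 10.612 i$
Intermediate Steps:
$K{\left(O \right)} = 20 O$ ($K{\left(O \right)} = 2 O 10 = 20 O$)
$N{\left(C \right)} = \frac{741}{452} + \frac{365 - 114 C}{C}$ ($N{\left(C \right)} = - \frac{741}{-452} + \frac{- 114 C + 365}{C} = \left(-741\right) \left(- \frac{1}{452}\right) + \frac{365 - 114 C}{C} = \frac{741}{452} + \frac{365 - 114 C}{C}$)
$\sqrt{\frac{1}{-4962589 + K{\left(-1909 \right)}} + N{\left(-1439 \right)}} = \sqrt{\frac{1}{-4962589 + 20 \left(-1909\right)} - \left(\frac{50787}{452} - \frac{365}{-1439}\right)} = \sqrt{\frac{1}{-4962589 - 38180} + \left(- \frac{50787}{452} + 365 \left(- \frac{1}{1439}\right)\right)} = \sqrt{\frac{1}{-5000769} - \frac{73247473}{650428}} = \sqrt{- \frac{1}{5000769} - \frac{73247473}{650428}} = \sqrt{- \frac{366293692957165}{3252640179132}} = \frac{i \sqrt{33095043974308749233413355}}{542106696522}$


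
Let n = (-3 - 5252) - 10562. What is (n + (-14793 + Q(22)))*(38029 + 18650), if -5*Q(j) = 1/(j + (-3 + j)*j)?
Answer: -3816877274679/2200 ≈ -1.7349e+9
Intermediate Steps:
n = -15817 (n = -5255 - 10562 = -15817)
Q(j) = -1/(5*(j + j*(-3 + j))) (Q(j) = -1/(5*(j + (-3 + j)*j)) = -1/(5*(j + j*(-3 + j))))
(n + (-14793 + Q(22)))*(38029 + 18650) = (-15817 + (-14793 - 1/5/(22*(-2 + 22))))*(38029 + 18650) = (-15817 + (-14793 - 1/5*1/22/20))*56679 = (-15817 + (-14793 - 1/5*1/22*1/20))*56679 = (-15817 + (-14793 - 1/2200))*56679 = (-15817 - 32544601/2200)*56679 = -67342001/2200*56679 = -3816877274679/2200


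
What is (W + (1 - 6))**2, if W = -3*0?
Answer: 25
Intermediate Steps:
W = 0
(W + (1 - 6))**2 = (0 + (1 - 6))**2 = (0 - 5)**2 = (-5)**2 = 25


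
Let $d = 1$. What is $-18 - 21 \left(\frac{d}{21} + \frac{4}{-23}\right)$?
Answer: $- \frac{353}{23} \approx -15.348$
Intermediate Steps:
$-18 - 21 \left(\frac{d}{21} + \frac{4}{-23}\right) = -18 - 21 \left(1 \cdot \frac{1}{21} + \frac{4}{-23}\right) = -18 - 21 \left(1 \cdot \frac{1}{21} + 4 \left(- \frac{1}{23}\right)\right) = -18 - 21 \left(\frac{1}{21} - \frac{4}{23}\right) = -18 - - \frac{61}{23} = -18 + \frac{61}{23} = - \frac{353}{23}$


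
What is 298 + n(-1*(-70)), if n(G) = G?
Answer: 368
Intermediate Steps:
298 + n(-1*(-70)) = 298 - 1*(-70) = 298 + 70 = 368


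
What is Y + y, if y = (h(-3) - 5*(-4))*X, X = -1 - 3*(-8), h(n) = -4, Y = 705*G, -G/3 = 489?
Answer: -1033867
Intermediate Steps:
G = -1467 (G = -3*489 = -1467)
Y = -1034235 (Y = 705*(-1467) = -1034235)
X = 23 (X = -1 + 24 = 23)
y = 368 (y = (-4 - 5*(-4))*23 = (-4 + 20)*23 = 16*23 = 368)
Y + y = -1034235 + 368 = -1033867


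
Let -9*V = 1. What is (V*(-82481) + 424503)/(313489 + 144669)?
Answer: 1951504/2061711 ≈ 0.94655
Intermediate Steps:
V = -⅑ (V = -⅑*1 = -⅑ ≈ -0.11111)
(V*(-82481) + 424503)/(313489 + 144669) = (-⅑*(-82481) + 424503)/(313489 + 144669) = (82481/9 + 424503)/458158 = (3903008/9)*(1/458158) = 1951504/2061711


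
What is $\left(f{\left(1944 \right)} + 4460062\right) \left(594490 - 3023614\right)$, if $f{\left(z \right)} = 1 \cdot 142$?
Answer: $-10834388581296$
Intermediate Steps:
$f{\left(z \right)} = 142$
$\left(f{\left(1944 \right)} + 4460062\right) \left(594490 - 3023614\right) = \left(142 + 4460062\right) \left(594490 - 3023614\right) = 4460204 \left(-2429124\right) = -10834388581296$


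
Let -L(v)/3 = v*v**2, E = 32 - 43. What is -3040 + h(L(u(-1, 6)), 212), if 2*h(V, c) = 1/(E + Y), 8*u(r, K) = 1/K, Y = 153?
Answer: -863359/284 ≈ -3040.0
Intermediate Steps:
E = -11
u(r, K) = 1/(8*K)
L(v) = -3*v**3 (L(v) = -3*v*v**2 = -3*v**3)
h(V, c) = 1/284 (h(V, c) = 1/(2*(-11 + 153)) = (1/2)/142 = (1/2)*(1/142) = 1/284)
-3040 + h(L(u(-1, 6)), 212) = -3040 + 1/284 = -863359/284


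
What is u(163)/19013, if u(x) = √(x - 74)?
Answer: √89/19013 ≈ 0.00049619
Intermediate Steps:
u(x) = √(-74 + x)
u(163)/19013 = √(-74 + 163)/19013 = √89*(1/19013) = √89/19013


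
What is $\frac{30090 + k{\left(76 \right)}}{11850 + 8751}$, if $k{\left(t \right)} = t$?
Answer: $\frac{30166}{20601} \approx 1.4643$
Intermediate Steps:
$\frac{30090 + k{\left(76 \right)}}{11850 + 8751} = \frac{30090 + 76}{11850 + 8751} = \frac{30166}{20601}$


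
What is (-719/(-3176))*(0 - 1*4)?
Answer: -719/794 ≈ -0.90554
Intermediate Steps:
(-719/(-3176))*(0 - 1*4) = (-719*(-1/3176))*(0 - 4) = (719/3176)*(-4) = -719/794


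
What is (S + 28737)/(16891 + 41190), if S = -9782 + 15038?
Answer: 33993/58081 ≈ 0.58527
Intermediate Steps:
S = 5256
(S + 28737)/(16891 + 41190) = (5256 + 28737)/(16891 + 41190) = 33993/58081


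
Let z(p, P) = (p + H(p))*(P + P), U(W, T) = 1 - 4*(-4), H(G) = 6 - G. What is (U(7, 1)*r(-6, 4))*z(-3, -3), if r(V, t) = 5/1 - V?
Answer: -6732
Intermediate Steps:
r(V, t) = 5 - V (r(V, t) = 5*1 - V = 5 - V)
U(W, T) = 17 (U(W, T) = 1 + 16 = 17)
z(p, P) = 12*P (z(p, P) = (p + (6 - p))*(P + P) = 6*(2*P) = 12*P)
(U(7, 1)*r(-6, 4))*z(-3, -3) = (17*(5 - 1*(-6)))*(12*(-3)) = (17*(5 + 6))*(-36) = (17*11)*(-36) = 187*(-36) = -6732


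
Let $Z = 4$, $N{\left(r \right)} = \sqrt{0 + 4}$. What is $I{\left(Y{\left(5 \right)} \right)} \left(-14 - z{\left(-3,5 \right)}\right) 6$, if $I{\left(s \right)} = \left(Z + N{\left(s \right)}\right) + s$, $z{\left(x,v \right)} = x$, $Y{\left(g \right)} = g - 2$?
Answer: $-594$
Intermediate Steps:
$Y{\left(g \right)} = -2 + g$
$N{\left(r \right)} = 2$ ($N{\left(r \right)} = \sqrt{4} = 2$)
$I{\left(s \right)} = 6 + s$ ($I{\left(s \right)} = \left(4 + 2\right) + s = 6 + s$)
$I{\left(Y{\left(5 \right)} \right)} \left(-14 - z{\left(-3,5 \right)}\right) 6 = \left(6 + \left(-2 + 5\right)\right) \left(-14 - -3\right) 6 = \left(6 + 3\right) \left(-14 + 3\right) 6 = 9 \left(-11\right) 6 = \left(-99\right) 6 = -594$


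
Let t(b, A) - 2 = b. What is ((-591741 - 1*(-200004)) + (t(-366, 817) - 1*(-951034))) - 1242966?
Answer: -684033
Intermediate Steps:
t(b, A) = 2 + b
((-591741 - 1*(-200004)) + (t(-366, 817) - 1*(-951034))) - 1242966 = ((-591741 - 1*(-200004)) + ((2 - 366) - 1*(-951034))) - 1242966 = ((-591741 + 200004) + (-364 + 951034)) - 1242966 = (-391737 + 950670) - 1242966 = 558933 - 1242966 = -684033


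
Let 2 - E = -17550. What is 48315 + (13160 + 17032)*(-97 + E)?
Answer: 527049675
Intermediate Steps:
E = 17552 (E = 2 - 1*(-17550) = 2 + 17550 = 17552)
48315 + (13160 + 17032)*(-97 + E) = 48315 + (13160 + 17032)*(-97 + 17552) = 48315 + 30192*17455 = 48315 + 527001360 = 527049675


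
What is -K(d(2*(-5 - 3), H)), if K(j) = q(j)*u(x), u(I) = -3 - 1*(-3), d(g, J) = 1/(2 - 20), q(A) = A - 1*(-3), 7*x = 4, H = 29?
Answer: 0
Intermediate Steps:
x = 4/7 (x = (⅐)*4 = 4/7 ≈ 0.57143)
q(A) = 3 + A (q(A) = A + 3 = 3 + A)
d(g, J) = -1/18 (d(g, J) = 1/(-18) = -1/18)
u(I) = 0 (u(I) = -3 + 3 = 0)
K(j) = 0 (K(j) = (3 + j)*0 = 0)
-K(d(2*(-5 - 3), H)) = -1*0 = 0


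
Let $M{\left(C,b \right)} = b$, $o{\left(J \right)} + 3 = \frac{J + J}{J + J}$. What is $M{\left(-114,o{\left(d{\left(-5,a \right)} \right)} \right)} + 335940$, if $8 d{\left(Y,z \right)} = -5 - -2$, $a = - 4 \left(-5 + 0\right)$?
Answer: $335938$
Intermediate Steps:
$a = 20$ ($a = \left(-4\right) \left(-5\right) = 20$)
$d{\left(Y,z \right)} = - \frac{3}{8}$ ($d{\left(Y,z \right)} = \frac{-5 - -2}{8} = \frac{-5 + 2}{8} = \frac{1}{8} \left(-3\right) = - \frac{3}{8}$)
$o{\left(J \right)} = -2$ ($o{\left(J \right)} = -3 + \frac{J + J}{J + J} = -3 + \frac{2 J}{2 J} = -3 + 2 J \frac{1}{2 J} = -3 + 1 = -2$)
$M{\left(-114,o{\left(d{\left(-5,a \right)} \right)} \right)} + 335940 = -2 + 335940 = 335938$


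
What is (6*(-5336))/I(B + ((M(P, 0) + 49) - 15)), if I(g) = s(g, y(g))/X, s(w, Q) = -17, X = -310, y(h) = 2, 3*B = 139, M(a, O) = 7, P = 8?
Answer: -9924960/17 ≈ -5.8382e+5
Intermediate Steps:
B = 139/3 (B = (⅓)*139 = 139/3 ≈ 46.333)
I(g) = 17/310 (I(g) = -17/(-310) = -17*(-1/310) = 17/310)
(6*(-5336))/I(B + ((M(P, 0) + 49) - 15)) = (6*(-5336))/(17/310) = -32016*310/17 = -9924960/17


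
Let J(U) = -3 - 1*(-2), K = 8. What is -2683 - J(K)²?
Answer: -2684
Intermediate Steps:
J(U) = -1 (J(U) = -3 + 2 = -1)
-2683 - J(K)² = -2683 - 1*(-1)² = -2683 - 1*1 = -2683 - 1 = -2684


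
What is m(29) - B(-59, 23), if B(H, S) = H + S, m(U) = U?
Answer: 65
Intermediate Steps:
m(29) - B(-59, 23) = 29 - (-59 + 23) = 29 - 1*(-36) = 29 + 36 = 65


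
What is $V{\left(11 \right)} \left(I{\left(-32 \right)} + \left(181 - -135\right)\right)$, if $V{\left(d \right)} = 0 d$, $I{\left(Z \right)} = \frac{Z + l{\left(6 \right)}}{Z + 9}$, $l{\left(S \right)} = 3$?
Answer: $0$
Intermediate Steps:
$I{\left(Z \right)} = \frac{3 + Z}{9 + Z}$ ($I{\left(Z \right)} = \frac{Z + 3}{Z + 9} = \frac{3 + Z}{9 + Z}$)
$V{\left(d \right)} = 0$
$V{\left(11 \right)} \left(I{\left(-32 \right)} + \left(181 - -135\right)\right) = 0 \left(\frac{3 - 32}{9 - 32} + \left(181 - -135\right)\right) = 0 \left(\frac{1}{-23} \left(-29\right) + \left(181 + 135\right)\right) = 0 \left(\left(- \frac{1}{23}\right) \left(-29\right) + 316\right) = 0 \left(\frac{29}{23} + 316\right) = 0 \cdot \frac{7297}{23} = 0$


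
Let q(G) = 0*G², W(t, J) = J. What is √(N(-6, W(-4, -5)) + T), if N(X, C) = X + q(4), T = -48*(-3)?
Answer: √138 ≈ 11.747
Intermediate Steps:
T = 144
q(G) = 0
N(X, C) = X (N(X, C) = X + 0 = X)
√(N(-6, W(-4, -5)) + T) = √(-6 + 144) = √138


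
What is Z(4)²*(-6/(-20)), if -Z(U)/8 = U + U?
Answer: 6144/5 ≈ 1228.8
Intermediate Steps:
Z(U) = -16*U (Z(U) = -8*(U + U) = -16*U)
Z(4)²*(-6/(-20)) = (-16*4)²*(-6/(-20)) = (-64)²*(-6*(-1/20)) = 4096*(3/10) = 6144/5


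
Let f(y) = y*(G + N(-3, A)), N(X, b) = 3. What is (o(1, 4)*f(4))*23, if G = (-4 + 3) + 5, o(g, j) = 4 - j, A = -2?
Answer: 0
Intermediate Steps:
G = 4 (G = -1 + 5 = 4)
f(y) = 7*y (f(y) = y*(4 + 3) = y*7 = 7*y)
(o(1, 4)*f(4))*23 = ((4 - 1*4)*(7*4))*23 = ((4 - 4)*28)*23 = (0*28)*23 = 0*23 = 0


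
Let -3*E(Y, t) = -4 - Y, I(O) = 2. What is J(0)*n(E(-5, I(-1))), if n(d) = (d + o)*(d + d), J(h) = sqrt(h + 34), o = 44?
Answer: -262*sqrt(34)/9 ≈ -169.75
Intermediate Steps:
E(Y, t) = 4/3 + Y/3 (E(Y, t) = -(-4 - Y)/3 = 4/3 + Y/3)
J(h) = sqrt(34 + h)
n(d) = 2*d*(44 + d) (n(d) = (d + 44)*(d + d) = (44 + d)*(2*d) = 2*d*(44 + d))
J(0)*n(E(-5, I(-1))) = sqrt(34 + 0)*(2*(4/3 + (1/3)*(-5))*(44 + (4/3 + (1/3)*(-5)))) = sqrt(34)*(2*(4/3 - 5/3)*(44 + (4/3 - 5/3))) = sqrt(34)*(2*(-1/3)*(44 - 1/3)) = sqrt(34)*(2*(-1/3)*(131/3)) = sqrt(34)*(-262/9) = -262*sqrt(34)/9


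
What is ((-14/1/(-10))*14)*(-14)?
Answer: -1372/5 ≈ -274.40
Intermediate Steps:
((-14/1/(-10))*14)*(-14) = ((-14*1*(-⅒))*14)*(-14) = (-14*(-⅒)*14)*(-14) = ((7/5)*14)*(-14) = (98/5)*(-14) = -1372/5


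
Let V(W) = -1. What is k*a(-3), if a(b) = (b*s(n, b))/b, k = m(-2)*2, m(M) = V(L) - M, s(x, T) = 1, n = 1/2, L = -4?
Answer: 2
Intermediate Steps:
n = ½ ≈ 0.50000
m(M) = -1 - M
k = 2 (k = (-1 - 1*(-2))*2 = (-1 + 2)*2 = 1*2 = 2)
a(b) = 1 (a(b) = (b*1)/b = b/b = 1)
k*a(-3) = 2*1 = 2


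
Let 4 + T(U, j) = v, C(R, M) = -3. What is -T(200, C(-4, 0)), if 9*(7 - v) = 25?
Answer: -2/9 ≈ -0.22222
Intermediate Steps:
v = 38/9 (v = 7 - 1/9*25 = 7 - 25/9 = 38/9 ≈ 4.2222)
T(U, j) = 2/9 (T(U, j) = -4 + 38/9 = 2/9)
-T(200, C(-4, 0)) = -1*2/9 = -2/9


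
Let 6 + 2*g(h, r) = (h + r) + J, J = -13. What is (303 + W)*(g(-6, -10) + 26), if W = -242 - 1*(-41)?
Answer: 867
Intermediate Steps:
W = -201 (W = -242 + 41 = -201)
g(h, r) = -19/2 + h/2 + r/2 (g(h, r) = -3 + ((h + r) - 13)/2 = -3 + (-13 + h + r)/2 = -3 + (-13/2 + h/2 + r/2) = -19/2 + h/2 + r/2)
(303 + W)*(g(-6, -10) + 26) = (303 - 201)*((-19/2 + (½)*(-6) + (½)*(-10)) + 26) = 102*((-19/2 - 3 - 5) + 26) = 102*(-35/2 + 26) = 102*(17/2) = 867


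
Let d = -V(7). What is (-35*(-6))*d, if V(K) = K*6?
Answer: -8820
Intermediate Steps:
V(K) = 6*K
d = -42 (d = -6*7 = -1*42 = -42)
(-35*(-6))*d = -35*(-6)*(-42) = 210*(-42) = -8820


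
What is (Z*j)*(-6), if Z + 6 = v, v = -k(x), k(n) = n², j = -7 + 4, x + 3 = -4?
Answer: -990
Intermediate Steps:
x = -7 (x = -3 - 4 = -7)
j = -3
v = -49 (v = -1*(-7)² = -1*49 = -49)
Z = -55 (Z = -6 - 49 = -55)
(Z*j)*(-6) = -55*(-3)*(-6) = 165*(-6) = -990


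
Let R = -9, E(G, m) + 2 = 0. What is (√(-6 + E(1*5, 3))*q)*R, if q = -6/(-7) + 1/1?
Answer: -234*I*√2/7 ≈ -47.275*I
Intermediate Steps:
E(G, m) = -2 (E(G, m) = -2 + 0 = -2)
q = 13/7 (q = -6*(-⅐) + 1*1 = 6/7 + 1 = 13/7 ≈ 1.8571)
(√(-6 + E(1*5, 3))*q)*R = (√(-6 - 2)*(13/7))*(-9) = (√(-8)*(13/7))*(-9) = ((2*I*√2)*(13/7))*(-9) = (26*I*√2/7)*(-9) = -234*I*√2/7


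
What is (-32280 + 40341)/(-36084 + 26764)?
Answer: -8061/9320 ≈ -0.86491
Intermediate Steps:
(-32280 + 40341)/(-36084 + 26764) = 8061/(-9320) = 8061*(-1/9320) = -8061/9320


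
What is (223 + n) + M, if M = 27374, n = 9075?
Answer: 36672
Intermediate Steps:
(223 + n) + M = (223 + 9075) + 27374 = 9298 + 27374 = 36672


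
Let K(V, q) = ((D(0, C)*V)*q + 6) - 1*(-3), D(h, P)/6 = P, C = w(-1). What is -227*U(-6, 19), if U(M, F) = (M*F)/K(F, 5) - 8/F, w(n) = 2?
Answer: 859422/7277 ≈ 118.10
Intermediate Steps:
C = 2
D(h, P) = 6*P
K(V, q) = 9 + 12*V*q (K(V, q) = (((6*2)*V)*q + 6) - 1*(-3) = ((12*V)*q + 6) + 3 = (12*V*q + 6) + 3 = (6 + 12*V*q) + 3 = 9 + 12*V*q)
U(M, F) = -8/F + F*M/(9 + 60*F) (U(M, F) = (M*F)/(9 + 12*F*5) - 8/F = (F*M)/(9 + 60*F) - 8/F = F*M/(9 + 60*F) - 8/F = -8/F + F*M/(9 + 60*F))
-227*U(-6, 19) = -227*(-72 - 480*19 - 6*19²)/(3*19*(3 + 20*19)) = -227*(-72 - 9120 - 6*361)/(3*19*(3 + 380)) = -227*(-72 - 9120 - 2166)/(3*19*383) = -227*(-11358)/(3*19*383) = -227*(-3786/7277) = 859422/7277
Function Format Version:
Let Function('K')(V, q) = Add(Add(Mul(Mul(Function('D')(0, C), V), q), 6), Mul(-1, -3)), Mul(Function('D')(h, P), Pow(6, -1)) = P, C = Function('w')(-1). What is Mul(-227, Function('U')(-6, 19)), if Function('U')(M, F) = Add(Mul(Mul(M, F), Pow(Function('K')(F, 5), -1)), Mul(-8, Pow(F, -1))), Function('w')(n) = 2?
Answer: Rational(859422, 7277) ≈ 118.10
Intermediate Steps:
C = 2
Function('D')(h, P) = Mul(6, P)
Function('K')(V, q) = Add(9, Mul(12, V, q)) (Function('K')(V, q) = Add(Add(Mul(Mul(Mul(6, 2), V), q), 6), Mul(-1, -3)) = Add(Add(Mul(Mul(12, V), q), 6), 3) = Add(Add(Mul(12, V, q), 6), 3) = Add(Add(6, Mul(12, V, q)), 3) = Add(9, Mul(12, V, q)))
Function('U')(M, F) = Add(Mul(-8, Pow(F, -1)), Mul(F, M, Pow(Add(9, Mul(60, F)), -1))) (Function('U')(M, F) = Add(Mul(Mul(M, F), Pow(Add(9, Mul(12, F, 5)), -1)), Mul(-8, Pow(F, -1))) = Add(Mul(Mul(F, M), Pow(Add(9, Mul(60, F)), -1)), Mul(-8, Pow(F, -1))) = Add(Mul(F, M, Pow(Add(9, Mul(60, F)), -1)), Mul(-8, Pow(F, -1))) = Add(Mul(-8, Pow(F, -1)), Mul(F, M, Pow(Add(9, Mul(60, F)), -1))))
Mul(-227, Function('U')(-6, 19)) = Mul(-227, Mul(Rational(1, 3), Pow(19, -1), Pow(Add(3, Mul(20, 19)), -1), Add(-72, Mul(-480, 19), Mul(-6, Pow(19, 2))))) = Mul(-227, Mul(Rational(1, 3), Rational(1, 19), Pow(Add(3, 380), -1), Add(-72, -9120, Mul(-6, 361)))) = Mul(-227, Mul(Rational(1, 3), Rational(1, 19), Pow(383, -1), Add(-72, -9120, -2166))) = Mul(-227, Mul(Rational(1, 3), Rational(1, 19), Rational(1, 383), -11358)) = Mul(-227, Rational(-3786, 7277)) = Rational(859422, 7277)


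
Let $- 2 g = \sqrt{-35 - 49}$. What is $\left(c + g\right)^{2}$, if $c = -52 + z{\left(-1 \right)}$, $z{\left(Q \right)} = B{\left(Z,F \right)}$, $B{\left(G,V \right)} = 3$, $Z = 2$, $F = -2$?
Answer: $2380 + 98 i \sqrt{21} \approx 2380.0 + 449.09 i$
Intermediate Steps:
$z{\left(Q \right)} = 3$
$c = -49$ ($c = -52 + 3 = -49$)
$g = - i \sqrt{21}$ ($g = - \frac{\sqrt{-35 - 49}}{2} = - \frac{\sqrt{-84}}{2} = - \frac{2 i \sqrt{21}}{2} = - i \sqrt{21} \approx - 4.5826 i$)
$\left(c + g\right)^{2} = \left(-49 - i \sqrt{21}\right)^{2}$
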